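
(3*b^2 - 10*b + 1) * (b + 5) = 3*b^3 + 5*b^2 - 49*b + 5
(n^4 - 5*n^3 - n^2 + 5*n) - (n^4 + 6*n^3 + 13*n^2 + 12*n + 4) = -11*n^3 - 14*n^2 - 7*n - 4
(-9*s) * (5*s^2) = -45*s^3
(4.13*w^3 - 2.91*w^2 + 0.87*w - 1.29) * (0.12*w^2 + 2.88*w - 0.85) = 0.4956*w^5 + 11.5452*w^4 - 11.7869*w^3 + 4.8243*w^2 - 4.4547*w + 1.0965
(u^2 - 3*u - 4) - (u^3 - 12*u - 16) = -u^3 + u^2 + 9*u + 12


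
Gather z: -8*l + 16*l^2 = 16*l^2 - 8*l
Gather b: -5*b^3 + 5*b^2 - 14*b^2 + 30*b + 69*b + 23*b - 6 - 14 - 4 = -5*b^3 - 9*b^2 + 122*b - 24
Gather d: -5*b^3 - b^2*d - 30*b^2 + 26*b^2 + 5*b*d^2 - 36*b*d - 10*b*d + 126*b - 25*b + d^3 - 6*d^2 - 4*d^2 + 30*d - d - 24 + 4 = -5*b^3 - 4*b^2 + 101*b + d^3 + d^2*(5*b - 10) + d*(-b^2 - 46*b + 29) - 20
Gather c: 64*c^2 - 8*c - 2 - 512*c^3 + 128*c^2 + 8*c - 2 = -512*c^3 + 192*c^2 - 4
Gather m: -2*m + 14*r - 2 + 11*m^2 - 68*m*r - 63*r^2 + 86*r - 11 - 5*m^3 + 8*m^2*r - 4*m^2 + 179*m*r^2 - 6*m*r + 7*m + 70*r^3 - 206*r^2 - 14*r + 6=-5*m^3 + m^2*(8*r + 7) + m*(179*r^2 - 74*r + 5) + 70*r^3 - 269*r^2 + 86*r - 7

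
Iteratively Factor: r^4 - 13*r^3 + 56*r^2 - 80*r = (r)*(r^3 - 13*r^2 + 56*r - 80) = r*(r - 4)*(r^2 - 9*r + 20) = r*(r - 5)*(r - 4)*(r - 4)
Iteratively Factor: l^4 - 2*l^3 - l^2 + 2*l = (l - 2)*(l^3 - l) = (l - 2)*(l + 1)*(l^2 - l) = l*(l - 2)*(l + 1)*(l - 1)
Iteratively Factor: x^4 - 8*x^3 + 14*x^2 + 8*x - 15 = (x - 1)*(x^3 - 7*x^2 + 7*x + 15) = (x - 1)*(x + 1)*(x^2 - 8*x + 15) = (x - 5)*(x - 1)*(x + 1)*(x - 3)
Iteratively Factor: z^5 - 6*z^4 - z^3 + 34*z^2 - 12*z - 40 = (z + 2)*(z^4 - 8*z^3 + 15*z^2 + 4*z - 20) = (z + 1)*(z + 2)*(z^3 - 9*z^2 + 24*z - 20) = (z - 2)*(z + 1)*(z + 2)*(z^2 - 7*z + 10) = (z - 5)*(z - 2)*(z + 1)*(z + 2)*(z - 2)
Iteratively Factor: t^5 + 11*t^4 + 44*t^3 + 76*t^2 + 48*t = (t + 2)*(t^4 + 9*t^3 + 26*t^2 + 24*t) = (t + 2)*(t + 4)*(t^3 + 5*t^2 + 6*t) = (t + 2)*(t + 3)*(t + 4)*(t^2 + 2*t) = (t + 2)^2*(t + 3)*(t + 4)*(t)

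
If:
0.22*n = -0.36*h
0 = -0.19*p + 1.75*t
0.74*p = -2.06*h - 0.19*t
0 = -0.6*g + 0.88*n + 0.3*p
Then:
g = 12.7673479816045*t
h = -3.40086867654573*t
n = 5.56505783434756*t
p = 9.21052631578947*t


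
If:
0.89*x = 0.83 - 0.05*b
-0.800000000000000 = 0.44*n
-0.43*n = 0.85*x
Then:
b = 0.23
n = -1.82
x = 0.92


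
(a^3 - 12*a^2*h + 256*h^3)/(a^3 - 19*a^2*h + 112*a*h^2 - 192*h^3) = (a + 4*h)/(a - 3*h)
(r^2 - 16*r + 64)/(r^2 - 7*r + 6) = (r^2 - 16*r + 64)/(r^2 - 7*r + 6)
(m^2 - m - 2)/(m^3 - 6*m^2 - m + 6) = (m - 2)/(m^2 - 7*m + 6)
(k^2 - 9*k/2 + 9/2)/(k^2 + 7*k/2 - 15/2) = (k - 3)/(k + 5)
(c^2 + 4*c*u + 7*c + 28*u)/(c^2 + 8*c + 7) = (c + 4*u)/(c + 1)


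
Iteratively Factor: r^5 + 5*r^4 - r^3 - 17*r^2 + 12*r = (r - 1)*(r^4 + 6*r^3 + 5*r^2 - 12*r) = (r - 1)*(r + 3)*(r^3 + 3*r^2 - 4*r) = r*(r - 1)*(r + 3)*(r^2 + 3*r - 4) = r*(r - 1)^2*(r + 3)*(r + 4)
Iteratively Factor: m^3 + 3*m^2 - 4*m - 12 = (m - 2)*(m^2 + 5*m + 6) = (m - 2)*(m + 3)*(m + 2)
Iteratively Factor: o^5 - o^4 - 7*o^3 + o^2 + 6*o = (o)*(o^4 - o^3 - 7*o^2 + o + 6) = o*(o - 3)*(o^3 + 2*o^2 - o - 2) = o*(o - 3)*(o + 2)*(o^2 - 1) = o*(o - 3)*(o + 1)*(o + 2)*(o - 1)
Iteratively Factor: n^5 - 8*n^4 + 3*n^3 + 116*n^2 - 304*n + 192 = (n - 4)*(n^4 - 4*n^3 - 13*n^2 + 64*n - 48) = (n - 4)*(n + 4)*(n^3 - 8*n^2 + 19*n - 12) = (n - 4)*(n - 1)*(n + 4)*(n^2 - 7*n + 12) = (n - 4)^2*(n - 1)*(n + 4)*(n - 3)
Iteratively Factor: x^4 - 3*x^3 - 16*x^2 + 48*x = (x)*(x^3 - 3*x^2 - 16*x + 48) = x*(x + 4)*(x^2 - 7*x + 12) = x*(x - 3)*(x + 4)*(x - 4)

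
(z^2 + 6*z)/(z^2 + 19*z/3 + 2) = 3*z/(3*z + 1)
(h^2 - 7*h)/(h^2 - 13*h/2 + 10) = 2*h*(h - 7)/(2*h^2 - 13*h + 20)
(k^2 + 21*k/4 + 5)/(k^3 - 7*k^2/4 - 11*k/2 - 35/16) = 4*(k + 4)/(4*k^2 - 12*k - 7)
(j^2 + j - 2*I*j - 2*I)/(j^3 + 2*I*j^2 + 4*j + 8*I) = (j + 1)/(j^2 + 4*I*j - 4)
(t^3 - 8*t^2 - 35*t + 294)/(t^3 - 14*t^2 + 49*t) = (t + 6)/t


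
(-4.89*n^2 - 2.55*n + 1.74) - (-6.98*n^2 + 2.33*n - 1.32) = 2.09*n^2 - 4.88*n + 3.06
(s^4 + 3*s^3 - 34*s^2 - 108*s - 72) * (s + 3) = s^5 + 6*s^4 - 25*s^3 - 210*s^2 - 396*s - 216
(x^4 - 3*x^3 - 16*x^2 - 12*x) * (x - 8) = x^5 - 11*x^4 + 8*x^3 + 116*x^2 + 96*x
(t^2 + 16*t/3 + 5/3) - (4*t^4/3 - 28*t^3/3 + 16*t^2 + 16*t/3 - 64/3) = -4*t^4/3 + 28*t^3/3 - 15*t^2 + 23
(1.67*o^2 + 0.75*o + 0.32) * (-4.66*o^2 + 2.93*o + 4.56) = -7.7822*o^4 + 1.3981*o^3 + 8.3215*o^2 + 4.3576*o + 1.4592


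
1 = 1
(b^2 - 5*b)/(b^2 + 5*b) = (b - 5)/(b + 5)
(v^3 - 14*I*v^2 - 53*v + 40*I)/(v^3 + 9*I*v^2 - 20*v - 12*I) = (v^3 - 14*I*v^2 - 53*v + 40*I)/(v^3 + 9*I*v^2 - 20*v - 12*I)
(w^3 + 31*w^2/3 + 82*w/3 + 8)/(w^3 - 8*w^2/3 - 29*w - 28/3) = (w + 6)/(w - 7)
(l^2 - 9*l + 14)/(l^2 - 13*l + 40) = (l^2 - 9*l + 14)/(l^2 - 13*l + 40)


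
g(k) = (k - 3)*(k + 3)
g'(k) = 2*k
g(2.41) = -3.19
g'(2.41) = 4.82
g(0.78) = -8.39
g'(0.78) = 1.56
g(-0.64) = -8.59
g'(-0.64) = -1.28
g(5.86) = 25.34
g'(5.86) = 11.72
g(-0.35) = -8.88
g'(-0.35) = -0.70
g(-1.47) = -6.84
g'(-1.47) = -2.94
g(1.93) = -5.28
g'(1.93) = 3.86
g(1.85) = -5.58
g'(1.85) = 3.70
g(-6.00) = 27.00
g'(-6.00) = -12.00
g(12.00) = 135.00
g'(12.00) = 24.00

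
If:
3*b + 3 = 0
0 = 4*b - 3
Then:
No Solution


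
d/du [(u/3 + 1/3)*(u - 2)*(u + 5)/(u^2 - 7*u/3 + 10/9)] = 3*(9*u^4 - 42*u^3 + 9*u^2 + 260*u - 280)/(81*u^4 - 378*u^3 + 621*u^2 - 420*u + 100)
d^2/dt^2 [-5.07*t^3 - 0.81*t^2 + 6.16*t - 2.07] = -30.42*t - 1.62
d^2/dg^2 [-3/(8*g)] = -3/(4*g^3)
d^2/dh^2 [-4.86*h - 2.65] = 0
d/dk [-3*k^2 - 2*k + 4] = -6*k - 2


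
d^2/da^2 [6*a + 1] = 0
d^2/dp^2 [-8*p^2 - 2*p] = -16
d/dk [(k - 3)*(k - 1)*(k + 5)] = 3*k^2 + 2*k - 17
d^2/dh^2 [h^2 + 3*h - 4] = 2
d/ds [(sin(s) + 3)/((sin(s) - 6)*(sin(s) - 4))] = (-6*sin(s) + cos(s)^2 + 53)*cos(s)/((sin(s) - 6)^2*(sin(s) - 4)^2)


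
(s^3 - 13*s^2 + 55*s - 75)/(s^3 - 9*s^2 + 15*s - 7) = (s^3 - 13*s^2 + 55*s - 75)/(s^3 - 9*s^2 + 15*s - 7)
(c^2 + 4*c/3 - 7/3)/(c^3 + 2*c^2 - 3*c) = (c + 7/3)/(c*(c + 3))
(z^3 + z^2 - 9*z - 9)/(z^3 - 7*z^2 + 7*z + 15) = (z + 3)/(z - 5)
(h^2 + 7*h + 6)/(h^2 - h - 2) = (h + 6)/(h - 2)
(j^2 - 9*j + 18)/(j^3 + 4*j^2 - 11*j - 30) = (j - 6)/(j^2 + 7*j + 10)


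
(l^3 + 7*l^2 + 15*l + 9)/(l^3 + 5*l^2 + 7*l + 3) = (l + 3)/(l + 1)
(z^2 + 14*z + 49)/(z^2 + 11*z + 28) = (z + 7)/(z + 4)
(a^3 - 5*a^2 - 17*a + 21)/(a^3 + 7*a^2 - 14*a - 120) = (a^3 - 5*a^2 - 17*a + 21)/(a^3 + 7*a^2 - 14*a - 120)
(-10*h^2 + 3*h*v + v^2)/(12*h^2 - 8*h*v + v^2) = (5*h + v)/(-6*h + v)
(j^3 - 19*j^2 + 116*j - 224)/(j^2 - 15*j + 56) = j - 4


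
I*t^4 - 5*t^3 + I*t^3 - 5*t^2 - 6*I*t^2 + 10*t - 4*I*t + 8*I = (t + 2)*(t + I)*(t + 4*I)*(I*t - I)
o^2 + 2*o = o*(o + 2)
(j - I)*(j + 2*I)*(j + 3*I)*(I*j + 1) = I*j^4 - 3*j^3 + 3*I*j^2 - 7*j + 6*I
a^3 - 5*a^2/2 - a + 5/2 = (a - 5/2)*(a - 1)*(a + 1)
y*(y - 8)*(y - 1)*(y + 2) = y^4 - 7*y^3 - 10*y^2 + 16*y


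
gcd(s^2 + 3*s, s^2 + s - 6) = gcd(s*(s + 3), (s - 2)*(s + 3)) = s + 3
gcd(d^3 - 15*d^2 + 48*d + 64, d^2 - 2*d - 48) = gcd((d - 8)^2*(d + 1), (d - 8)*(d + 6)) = d - 8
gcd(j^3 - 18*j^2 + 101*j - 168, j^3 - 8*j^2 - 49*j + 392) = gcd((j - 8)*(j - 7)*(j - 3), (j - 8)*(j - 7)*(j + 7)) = j^2 - 15*j + 56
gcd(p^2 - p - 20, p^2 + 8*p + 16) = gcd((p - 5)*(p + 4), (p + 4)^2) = p + 4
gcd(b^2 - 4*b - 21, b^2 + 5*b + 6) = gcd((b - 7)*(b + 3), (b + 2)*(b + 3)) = b + 3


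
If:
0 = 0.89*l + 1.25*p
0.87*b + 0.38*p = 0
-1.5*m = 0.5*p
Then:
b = -0.436781609195402*p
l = -1.40449438202247*p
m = -0.333333333333333*p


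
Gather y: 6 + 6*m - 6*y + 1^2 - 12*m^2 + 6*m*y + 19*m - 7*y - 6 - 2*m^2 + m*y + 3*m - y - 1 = -14*m^2 + 28*m + y*(7*m - 14)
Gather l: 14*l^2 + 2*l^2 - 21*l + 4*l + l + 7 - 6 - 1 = 16*l^2 - 16*l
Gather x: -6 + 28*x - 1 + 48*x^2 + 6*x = 48*x^2 + 34*x - 7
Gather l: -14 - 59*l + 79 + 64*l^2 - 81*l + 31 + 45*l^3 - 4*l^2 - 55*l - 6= 45*l^3 + 60*l^2 - 195*l + 90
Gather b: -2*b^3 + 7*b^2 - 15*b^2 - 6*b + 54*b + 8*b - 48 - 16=-2*b^3 - 8*b^2 + 56*b - 64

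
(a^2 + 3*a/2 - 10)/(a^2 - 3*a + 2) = (a^2 + 3*a/2 - 10)/(a^2 - 3*a + 2)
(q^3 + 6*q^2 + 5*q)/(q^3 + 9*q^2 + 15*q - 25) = q*(q + 1)/(q^2 + 4*q - 5)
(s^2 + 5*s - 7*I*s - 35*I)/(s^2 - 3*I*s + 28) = (s + 5)/(s + 4*I)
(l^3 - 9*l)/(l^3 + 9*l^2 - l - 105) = l*(l + 3)/(l^2 + 12*l + 35)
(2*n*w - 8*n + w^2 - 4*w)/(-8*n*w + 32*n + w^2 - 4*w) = (2*n + w)/(-8*n + w)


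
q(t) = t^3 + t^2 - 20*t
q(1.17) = -20.43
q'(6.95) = 138.81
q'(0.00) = -20.00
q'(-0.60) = -20.12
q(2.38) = -28.45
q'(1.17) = -13.55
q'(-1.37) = -17.11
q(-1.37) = 26.71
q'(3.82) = 31.42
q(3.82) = -6.06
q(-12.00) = -1344.00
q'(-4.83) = 40.33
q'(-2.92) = -0.26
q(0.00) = 0.00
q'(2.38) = 1.75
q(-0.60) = 12.14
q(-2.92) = 42.03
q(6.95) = 245.00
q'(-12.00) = 388.00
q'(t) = 3*t^2 + 2*t - 20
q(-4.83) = 7.25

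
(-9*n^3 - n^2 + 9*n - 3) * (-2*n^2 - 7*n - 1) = 18*n^5 + 65*n^4 - 2*n^3 - 56*n^2 + 12*n + 3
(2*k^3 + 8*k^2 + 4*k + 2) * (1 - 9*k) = -18*k^4 - 70*k^3 - 28*k^2 - 14*k + 2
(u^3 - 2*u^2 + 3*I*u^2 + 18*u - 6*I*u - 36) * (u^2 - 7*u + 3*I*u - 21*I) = u^5 - 9*u^4 + 6*I*u^4 + 23*u^3 - 54*I*u^3 - 81*u^2 + 138*I*u^2 + 126*u - 486*I*u + 756*I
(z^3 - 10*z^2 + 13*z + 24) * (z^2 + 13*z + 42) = z^5 + 3*z^4 - 75*z^3 - 227*z^2 + 858*z + 1008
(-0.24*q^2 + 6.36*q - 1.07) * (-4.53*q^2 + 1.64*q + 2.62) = 1.0872*q^4 - 29.2044*q^3 + 14.6487*q^2 + 14.9084*q - 2.8034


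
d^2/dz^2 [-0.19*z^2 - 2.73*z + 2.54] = -0.380000000000000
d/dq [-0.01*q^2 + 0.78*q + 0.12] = 0.78 - 0.02*q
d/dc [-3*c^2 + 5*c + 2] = 5 - 6*c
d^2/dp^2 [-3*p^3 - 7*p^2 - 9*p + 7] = -18*p - 14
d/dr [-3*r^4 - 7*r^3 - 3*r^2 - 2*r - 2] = -12*r^3 - 21*r^2 - 6*r - 2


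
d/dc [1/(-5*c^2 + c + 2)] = (10*c - 1)/(-5*c^2 + c + 2)^2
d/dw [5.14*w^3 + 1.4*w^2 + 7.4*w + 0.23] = 15.42*w^2 + 2.8*w + 7.4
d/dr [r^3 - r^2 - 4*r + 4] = 3*r^2 - 2*r - 4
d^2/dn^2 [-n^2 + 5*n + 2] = -2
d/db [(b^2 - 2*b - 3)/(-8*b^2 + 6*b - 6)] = 5*(-b^2 - 6*b + 3)/(2*(16*b^4 - 24*b^3 + 33*b^2 - 18*b + 9))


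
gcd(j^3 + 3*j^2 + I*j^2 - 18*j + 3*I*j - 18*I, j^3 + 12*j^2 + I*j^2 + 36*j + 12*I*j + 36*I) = j^2 + j*(6 + I) + 6*I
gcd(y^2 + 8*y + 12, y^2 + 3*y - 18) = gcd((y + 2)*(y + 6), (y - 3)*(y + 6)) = y + 6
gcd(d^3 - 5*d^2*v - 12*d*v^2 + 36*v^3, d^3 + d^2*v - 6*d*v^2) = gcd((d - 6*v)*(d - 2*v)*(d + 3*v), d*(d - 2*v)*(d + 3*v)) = -d^2 - d*v + 6*v^2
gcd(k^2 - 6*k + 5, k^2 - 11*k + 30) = k - 5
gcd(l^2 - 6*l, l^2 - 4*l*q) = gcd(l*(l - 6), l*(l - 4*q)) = l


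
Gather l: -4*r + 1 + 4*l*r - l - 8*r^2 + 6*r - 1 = l*(4*r - 1) - 8*r^2 + 2*r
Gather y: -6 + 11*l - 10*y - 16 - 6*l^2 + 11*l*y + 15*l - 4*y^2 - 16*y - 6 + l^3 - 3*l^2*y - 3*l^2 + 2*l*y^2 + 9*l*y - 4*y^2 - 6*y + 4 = l^3 - 9*l^2 + 26*l + y^2*(2*l - 8) + y*(-3*l^2 + 20*l - 32) - 24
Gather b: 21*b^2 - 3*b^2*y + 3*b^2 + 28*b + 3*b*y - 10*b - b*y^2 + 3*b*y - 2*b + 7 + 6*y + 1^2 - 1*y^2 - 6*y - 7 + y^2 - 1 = b^2*(24 - 3*y) + b*(-y^2 + 6*y + 16)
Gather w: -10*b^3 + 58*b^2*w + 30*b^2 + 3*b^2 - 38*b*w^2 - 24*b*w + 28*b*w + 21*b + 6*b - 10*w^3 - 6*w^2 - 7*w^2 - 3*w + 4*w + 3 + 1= -10*b^3 + 33*b^2 + 27*b - 10*w^3 + w^2*(-38*b - 13) + w*(58*b^2 + 4*b + 1) + 4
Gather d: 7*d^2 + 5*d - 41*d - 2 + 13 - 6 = 7*d^2 - 36*d + 5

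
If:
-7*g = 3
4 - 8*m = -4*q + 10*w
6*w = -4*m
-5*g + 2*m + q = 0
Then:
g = -3/7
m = -24/49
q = -57/49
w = 16/49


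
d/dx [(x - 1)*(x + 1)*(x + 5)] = 3*x^2 + 10*x - 1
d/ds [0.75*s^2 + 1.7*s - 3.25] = 1.5*s + 1.7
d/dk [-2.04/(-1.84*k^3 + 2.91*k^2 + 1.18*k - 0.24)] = (-11.2608*k^2 + 11.8728*k + 2.4072)/(1.84*k^3 - 2.91*k^2 - 1.18*k + 0.24)^2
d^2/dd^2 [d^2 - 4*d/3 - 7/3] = 2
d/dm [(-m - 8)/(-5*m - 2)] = -38/(5*m + 2)^2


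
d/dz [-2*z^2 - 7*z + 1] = -4*z - 7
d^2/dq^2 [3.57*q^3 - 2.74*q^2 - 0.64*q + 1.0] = 21.42*q - 5.48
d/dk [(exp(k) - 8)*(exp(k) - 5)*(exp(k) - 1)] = (3*exp(2*k) - 28*exp(k) + 53)*exp(k)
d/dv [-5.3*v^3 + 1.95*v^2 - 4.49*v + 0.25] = -15.9*v^2 + 3.9*v - 4.49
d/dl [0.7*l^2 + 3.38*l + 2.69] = 1.4*l + 3.38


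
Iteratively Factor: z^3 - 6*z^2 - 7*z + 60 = (z - 4)*(z^2 - 2*z - 15) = (z - 5)*(z - 4)*(z + 3)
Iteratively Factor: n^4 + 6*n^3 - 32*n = (n + 4)*(n^3 + 2*n^2 - 8*n) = n*(n + 4)*(n^2 + 2*n - 8) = n*(n + 4)^2*(n - 2)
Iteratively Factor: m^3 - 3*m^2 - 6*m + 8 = (m + 2)*(m^2 - 5*m + 4) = (m - 4)*(m + 2)*(m - 1)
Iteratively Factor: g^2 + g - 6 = (g - 2)*(g + 3)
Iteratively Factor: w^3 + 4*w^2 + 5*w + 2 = (w + 1)*(w^2 + 3*w + 2) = (w + 1)*(w + 2)*(w + 1)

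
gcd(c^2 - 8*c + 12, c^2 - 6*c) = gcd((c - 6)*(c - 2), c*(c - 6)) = c - 6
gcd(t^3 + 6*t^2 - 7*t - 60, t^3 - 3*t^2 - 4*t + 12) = t - 3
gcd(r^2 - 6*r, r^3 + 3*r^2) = r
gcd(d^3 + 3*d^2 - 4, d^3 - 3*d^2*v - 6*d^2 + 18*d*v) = 1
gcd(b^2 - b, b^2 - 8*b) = b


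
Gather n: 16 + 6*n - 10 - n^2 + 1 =-n^2 + 6*n + 7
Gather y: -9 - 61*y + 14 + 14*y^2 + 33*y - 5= 14*y^2 - 28*y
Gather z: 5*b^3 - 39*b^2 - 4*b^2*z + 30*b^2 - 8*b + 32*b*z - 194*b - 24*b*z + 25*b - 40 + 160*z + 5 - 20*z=5*b^3 - 9*b^2 - 177*b + z*(-4*b^2 + 8*b + 140) - 35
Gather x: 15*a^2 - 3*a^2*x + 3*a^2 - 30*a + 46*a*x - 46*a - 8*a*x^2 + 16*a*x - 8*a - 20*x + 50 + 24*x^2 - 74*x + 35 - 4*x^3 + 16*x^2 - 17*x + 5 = 18*a^2 - 84*a - 4*x^3 + x^2*(40 - 8*a) + x*(-3*a^2 + 62*a - 111) + 90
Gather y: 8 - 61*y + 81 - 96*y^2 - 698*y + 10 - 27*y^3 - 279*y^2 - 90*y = -27*y^3 - 375*y^2 - 849*y + 99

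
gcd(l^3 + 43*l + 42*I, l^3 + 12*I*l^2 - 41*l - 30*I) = l^2 + 7*I*l - 6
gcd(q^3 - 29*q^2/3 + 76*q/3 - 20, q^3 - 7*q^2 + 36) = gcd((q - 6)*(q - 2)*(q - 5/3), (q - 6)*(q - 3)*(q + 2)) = q - 6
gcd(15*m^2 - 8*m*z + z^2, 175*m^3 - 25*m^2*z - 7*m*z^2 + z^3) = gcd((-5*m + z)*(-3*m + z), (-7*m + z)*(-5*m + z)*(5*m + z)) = -5*m + z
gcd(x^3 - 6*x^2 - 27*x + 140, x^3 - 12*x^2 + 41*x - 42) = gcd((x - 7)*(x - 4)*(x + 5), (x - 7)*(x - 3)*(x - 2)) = x - 7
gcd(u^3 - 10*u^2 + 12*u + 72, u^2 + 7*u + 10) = u + 2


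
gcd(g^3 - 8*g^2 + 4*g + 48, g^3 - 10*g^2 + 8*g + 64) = g^2 - 2*g - 8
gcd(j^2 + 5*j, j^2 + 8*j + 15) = j + 5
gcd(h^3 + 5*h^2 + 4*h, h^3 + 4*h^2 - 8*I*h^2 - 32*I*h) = h^2 + 4*h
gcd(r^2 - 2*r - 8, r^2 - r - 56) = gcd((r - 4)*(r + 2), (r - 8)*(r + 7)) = 1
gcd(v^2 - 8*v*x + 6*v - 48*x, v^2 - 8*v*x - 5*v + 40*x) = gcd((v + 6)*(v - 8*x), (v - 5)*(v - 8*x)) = -v + 8*x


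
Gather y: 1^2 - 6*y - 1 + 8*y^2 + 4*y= 8*y^2 - 2*y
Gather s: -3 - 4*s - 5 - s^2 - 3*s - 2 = -s^2 - 7*s - 10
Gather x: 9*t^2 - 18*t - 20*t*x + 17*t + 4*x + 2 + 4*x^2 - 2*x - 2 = 9*t^2 - t + 4*x^2 + x*(2 - 20*t)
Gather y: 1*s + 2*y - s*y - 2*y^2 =s - 2*y^2 + y*(2 - s)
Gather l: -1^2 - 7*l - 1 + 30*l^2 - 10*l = 30*l^2 - 17*l - 2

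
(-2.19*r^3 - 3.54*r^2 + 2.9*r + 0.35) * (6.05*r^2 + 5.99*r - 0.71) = -13.2495*r^5 - 34.5351*r^4 - 2.1047*r^3 + 22.0019*r^2 + 0.0375000000000001*r - 0.2485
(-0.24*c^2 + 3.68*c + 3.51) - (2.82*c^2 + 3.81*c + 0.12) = -3.06*c^2 - 0.13*c + 3.39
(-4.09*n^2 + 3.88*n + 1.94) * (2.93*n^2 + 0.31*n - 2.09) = -11.9837*n^4 + 10.1005*n^3 + 15.4351*n^2 - 7.5078*n - 4.0546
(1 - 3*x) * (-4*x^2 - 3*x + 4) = 12*x^3 + 5*x^2 - 15*x + 4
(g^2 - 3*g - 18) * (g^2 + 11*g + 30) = g^4 + 8*g^3 - 21*g^2 - 288*g - 540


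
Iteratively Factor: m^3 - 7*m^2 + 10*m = (m)*(m^2 - 7*m + 10) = m*(m - 5)*(m - 2)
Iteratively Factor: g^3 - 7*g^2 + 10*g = (g - 2)*(g^2 - 5*g) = g*(g - 2)*(g - 5)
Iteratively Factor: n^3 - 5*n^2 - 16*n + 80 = (n - 5)*(n^2 - 16) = (n - 5)*(n - 4)*(n + 4)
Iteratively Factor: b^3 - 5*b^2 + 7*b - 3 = (b - 3)*(b^2 - 2*b + 1) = (b - 3)*(b - 1)*(b - 1)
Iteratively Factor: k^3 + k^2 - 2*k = (k - 1)*(k^2 + 2*k) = k*(k - 1)*(k + 2)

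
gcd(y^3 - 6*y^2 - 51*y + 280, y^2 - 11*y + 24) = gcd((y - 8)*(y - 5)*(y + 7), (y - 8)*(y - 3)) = y - 8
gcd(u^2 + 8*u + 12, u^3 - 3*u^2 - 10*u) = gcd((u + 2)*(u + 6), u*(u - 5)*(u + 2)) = u + 2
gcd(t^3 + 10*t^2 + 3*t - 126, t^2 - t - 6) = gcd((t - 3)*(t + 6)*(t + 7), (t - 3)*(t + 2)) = t - 3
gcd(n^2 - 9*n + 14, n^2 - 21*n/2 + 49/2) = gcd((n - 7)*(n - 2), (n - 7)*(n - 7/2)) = n - 7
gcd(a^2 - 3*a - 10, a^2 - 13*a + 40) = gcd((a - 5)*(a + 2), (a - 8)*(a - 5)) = a - 5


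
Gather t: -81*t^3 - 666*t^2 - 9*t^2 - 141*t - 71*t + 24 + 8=-81*t^3 - 675*t^2 - 212*t + 32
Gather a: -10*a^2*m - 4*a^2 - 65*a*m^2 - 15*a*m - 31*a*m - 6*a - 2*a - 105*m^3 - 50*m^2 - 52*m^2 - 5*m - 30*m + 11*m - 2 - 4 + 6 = a^2*(-10*m - 4) + a*(-65*m^2 - 46*m - 8) - 105*m^3 - 102*m^2 - 24*m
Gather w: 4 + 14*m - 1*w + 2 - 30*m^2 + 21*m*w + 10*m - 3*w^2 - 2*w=-30*m^2 + 24*m - 3*w^2 + w*(21*m - 3) + 6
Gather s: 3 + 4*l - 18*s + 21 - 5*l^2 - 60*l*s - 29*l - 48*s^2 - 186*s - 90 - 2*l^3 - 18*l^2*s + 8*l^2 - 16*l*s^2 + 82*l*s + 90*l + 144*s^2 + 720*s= -2*l^3 + 3*l^2 + 65*l + s^2*(96 - 16*l) + s*(-18*l^2 + 22*l + 516) - 66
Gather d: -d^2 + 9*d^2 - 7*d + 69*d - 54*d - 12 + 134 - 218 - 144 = 8*d^2 + 8*d - 240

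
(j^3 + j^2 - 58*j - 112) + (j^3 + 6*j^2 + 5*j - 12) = 2*j^3 + 7*j^2 - 53*j - 124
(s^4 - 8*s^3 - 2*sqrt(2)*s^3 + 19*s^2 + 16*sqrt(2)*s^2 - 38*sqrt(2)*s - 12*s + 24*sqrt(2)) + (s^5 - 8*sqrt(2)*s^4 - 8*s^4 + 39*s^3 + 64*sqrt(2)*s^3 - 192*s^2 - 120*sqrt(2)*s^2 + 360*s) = s^5 - 8*sqrt(2)*s^4 - 7*s^4 + 31*s^3 + 62*sqrt(2)*s^3 - 173*s^2 - 104*sqrt(2)*s^2 - 38*sqrt(2)*s + 348*s + 24*sqrt(2)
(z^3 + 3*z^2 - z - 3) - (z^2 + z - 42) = z^3 + 2*z^2 - 2*z + 39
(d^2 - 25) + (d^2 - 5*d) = 2*d^2 - 5*d - 25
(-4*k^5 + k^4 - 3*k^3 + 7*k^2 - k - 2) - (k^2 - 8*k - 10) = -4*k^5 + k^4 - 3*k^3 + 6*k^2 + 7*k + 8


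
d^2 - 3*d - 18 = (d - 6)*(d + 3)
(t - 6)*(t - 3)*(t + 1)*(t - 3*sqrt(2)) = t^4 - 8*t^3 - 3*sqrt(2)*t^3 + 9*t^2 + 24*sqrt(2)*t^2 - 27*sqrt(2)*t + 18*t - 54*sqrt(2)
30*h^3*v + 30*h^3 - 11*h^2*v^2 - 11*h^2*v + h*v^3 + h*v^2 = (-6*h + v)*(-5*h + v)*(h*v + h)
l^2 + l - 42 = (l - 6)*(l + 7)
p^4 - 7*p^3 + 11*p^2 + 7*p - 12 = (p - 4)*(p - 3)*(p - 1)*(p + 1)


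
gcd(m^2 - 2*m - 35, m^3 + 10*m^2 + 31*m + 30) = m + 5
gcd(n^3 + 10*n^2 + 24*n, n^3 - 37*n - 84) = n + 4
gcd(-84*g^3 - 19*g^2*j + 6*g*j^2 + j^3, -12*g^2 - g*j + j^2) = 12*g^2 + g*j - j^2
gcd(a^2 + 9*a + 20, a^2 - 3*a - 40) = a + 5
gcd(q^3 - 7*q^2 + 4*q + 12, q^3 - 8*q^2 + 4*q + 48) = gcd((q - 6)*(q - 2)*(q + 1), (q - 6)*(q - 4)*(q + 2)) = q - 6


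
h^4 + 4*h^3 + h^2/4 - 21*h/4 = h*(h - 1)*(h + 3/2)*(h + 7/2)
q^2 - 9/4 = (q - 3/2)*(q + 3/2)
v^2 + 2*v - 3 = (v - 1)*(v + 3)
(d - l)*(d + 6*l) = d^2 + 5*d*l - 6*l^2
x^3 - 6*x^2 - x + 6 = (x - 6)*(x - 1)*(x + 1)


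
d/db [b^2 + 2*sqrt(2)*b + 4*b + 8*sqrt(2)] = 2*b + 2*sqrt(2) + 4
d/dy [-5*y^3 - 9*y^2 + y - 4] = -15*y^2 - 18*y + 1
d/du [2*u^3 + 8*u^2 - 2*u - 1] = 6*u^2 + 16*u - 2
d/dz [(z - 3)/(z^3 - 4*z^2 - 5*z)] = (-z*(-z^2 + 4*z + 5) + (z - 3)*(-3*z^2 + 8*z + 5))/(z^2*(-z^2 + 4*z + 5)^2)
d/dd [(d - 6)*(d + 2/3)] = 2*d - 16/3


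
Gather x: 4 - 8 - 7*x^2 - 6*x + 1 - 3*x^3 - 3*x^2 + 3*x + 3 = -3*x^3 - 10*x^2 - 3*x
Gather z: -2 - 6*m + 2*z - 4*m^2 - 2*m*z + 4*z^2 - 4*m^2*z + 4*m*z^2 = -4*m^2 - 6*m + z^2*(4*m + 4) + z*(-4*m^2 - 2*m + 2) - 2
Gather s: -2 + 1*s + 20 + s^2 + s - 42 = s^2 + 2*s - 24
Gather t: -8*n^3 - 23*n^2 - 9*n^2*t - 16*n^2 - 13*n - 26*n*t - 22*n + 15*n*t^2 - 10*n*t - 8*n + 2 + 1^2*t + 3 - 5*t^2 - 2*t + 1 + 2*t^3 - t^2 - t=-8*n^3 - 39*n^2 - 43*n + 2*t^3 + t^2*(15*n - 6) + t*(-9*n^2 - 36*n - 2) + 6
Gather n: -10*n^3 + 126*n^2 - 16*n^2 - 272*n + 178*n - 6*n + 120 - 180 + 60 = -10*n^3 + 110*n^2 - 100*n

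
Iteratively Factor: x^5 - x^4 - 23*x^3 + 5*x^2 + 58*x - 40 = (x - 1)*(x^4 - 23*x^2 - 18*x + 40) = (x - 1)^2*(x^3 + x^2 - 22*x - 40) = (x - 1)^2*(x + 4)*(x^2 - 3*x - 10) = (x - 1)^2*(x + 2)*(x + 4)*(x - 5)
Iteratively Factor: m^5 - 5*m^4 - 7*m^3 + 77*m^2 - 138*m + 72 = (m - 3)*(m^4 - 2*m^3 - 13*m^2 + 38*m - 24) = (m - 3)*(m + 4)*(m^3 - 6*m^2 + 11*m - 6) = (m - 3)*(m - 2)*(m + 4)*(m^2 - 4*m + 3) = (m - 3)^2*(m - 2)*(m + 4)*(m - 1)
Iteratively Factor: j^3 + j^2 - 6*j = (j - 2)*(j^2 + 3*j) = (j - 2)*(j + 3)*(j)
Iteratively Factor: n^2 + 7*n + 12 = (n + 4)*(n + 3)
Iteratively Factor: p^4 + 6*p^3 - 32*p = (p + 4)*(p^3 + 2*p^2 - 8*p) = p*(p + 4)*(p^2 + 2*p - 8) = p*(p + 4)^2*(p - 2)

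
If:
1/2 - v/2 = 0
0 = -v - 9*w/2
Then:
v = 1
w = -2/9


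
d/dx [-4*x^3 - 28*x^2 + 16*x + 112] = -12*x^2 - 56*x + 16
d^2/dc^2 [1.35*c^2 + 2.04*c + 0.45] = 2.70000000000000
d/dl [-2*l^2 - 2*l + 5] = -4*l - 2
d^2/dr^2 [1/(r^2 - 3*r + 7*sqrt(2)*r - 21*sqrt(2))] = 2*(-r^2 - 7*sqrt(2)*r + 3*r + (2*r - 3 + 7*sqrt(2))^2 + 21*sqrt(2))/(r^2 - 3*r + 7*sqrt(2)*r - 21*sqrt(2))^3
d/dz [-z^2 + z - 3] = 1 - 2*z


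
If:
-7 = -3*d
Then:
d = 7/3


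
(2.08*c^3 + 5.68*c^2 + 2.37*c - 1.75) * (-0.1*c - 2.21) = -0.208*c^4 - 5.1648*c^3 - 12.7898*c^2 - 5.0627*c + 3.8675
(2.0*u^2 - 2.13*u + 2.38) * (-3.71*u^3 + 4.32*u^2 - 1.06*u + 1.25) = -7.42*u^5 + 16.5423*u^4 - 20.1514*u^3 + 15.0394*u^2 - 5.1853*u + 2.975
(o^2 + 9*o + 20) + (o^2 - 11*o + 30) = 2*o^2 - 2*o + 50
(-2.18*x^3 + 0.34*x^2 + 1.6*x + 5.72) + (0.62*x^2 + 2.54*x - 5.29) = -2.18*x^3 + 0.96*x^2 + 4.14*x + 0.43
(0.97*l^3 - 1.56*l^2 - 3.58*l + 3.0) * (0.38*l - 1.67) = 0.3686*l^4 - 2.2127*l^3 + 1.2448*l^2 + 7.1186*l - 5.01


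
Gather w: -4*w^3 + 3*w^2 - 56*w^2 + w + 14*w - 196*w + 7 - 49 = -4*w^3 - 53*w^2 - 181*w - 42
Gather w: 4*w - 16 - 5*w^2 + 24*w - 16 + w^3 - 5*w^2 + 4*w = w^3 - 10*w^2 + 32*w - 32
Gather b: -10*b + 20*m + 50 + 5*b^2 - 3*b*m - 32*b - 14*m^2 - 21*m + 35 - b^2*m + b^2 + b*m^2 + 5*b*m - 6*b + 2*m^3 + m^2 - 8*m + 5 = b^2*(6 - m) + b*(m^2 + 2*m - 48) + 2*m^3 - 13*m^2 - 9*m + 90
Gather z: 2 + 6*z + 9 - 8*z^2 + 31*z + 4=-8*z^2 + 37*z + 15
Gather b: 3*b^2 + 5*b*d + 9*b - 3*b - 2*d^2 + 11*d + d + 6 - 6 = 3*b^2 + b*(5*d + 6) - 2*d^2 + 12*d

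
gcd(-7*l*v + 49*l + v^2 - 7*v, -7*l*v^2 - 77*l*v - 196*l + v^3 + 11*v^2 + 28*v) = -7*l + v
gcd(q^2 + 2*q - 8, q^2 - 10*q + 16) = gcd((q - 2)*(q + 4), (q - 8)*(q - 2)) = q - 2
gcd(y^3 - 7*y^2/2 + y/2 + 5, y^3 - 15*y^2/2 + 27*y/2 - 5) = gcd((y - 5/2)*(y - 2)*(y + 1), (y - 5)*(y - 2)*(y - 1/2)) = y - 2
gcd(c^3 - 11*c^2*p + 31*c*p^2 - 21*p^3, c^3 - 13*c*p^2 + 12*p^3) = c^2 - 4*c*p + 3*p^2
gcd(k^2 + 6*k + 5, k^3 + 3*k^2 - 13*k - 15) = k^2 + 6*k + 5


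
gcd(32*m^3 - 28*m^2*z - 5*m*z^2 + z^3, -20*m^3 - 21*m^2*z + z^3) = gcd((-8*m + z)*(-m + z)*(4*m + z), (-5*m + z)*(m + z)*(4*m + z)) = 4*m + z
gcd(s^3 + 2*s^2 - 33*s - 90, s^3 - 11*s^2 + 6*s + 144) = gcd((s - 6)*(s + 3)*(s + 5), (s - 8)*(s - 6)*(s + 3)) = s^2 - 3*s - 18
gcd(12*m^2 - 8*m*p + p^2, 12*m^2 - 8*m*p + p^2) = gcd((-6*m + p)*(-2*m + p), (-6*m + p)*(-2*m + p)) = 12*m^2 - 8*m*p + p^2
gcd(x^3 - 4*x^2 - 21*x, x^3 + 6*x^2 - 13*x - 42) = 1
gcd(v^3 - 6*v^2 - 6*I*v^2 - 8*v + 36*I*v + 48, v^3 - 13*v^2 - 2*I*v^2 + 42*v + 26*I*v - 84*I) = v^2 + v*(-6 - 2*I) + 12*I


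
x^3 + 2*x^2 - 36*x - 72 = (x - 6)*(x + 2)*(x + 6)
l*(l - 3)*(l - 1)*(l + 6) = l^4 + 2*l^3 - 21*l^2 + 18*l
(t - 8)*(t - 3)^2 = t^3 - 14*t^2 + 57*t - 72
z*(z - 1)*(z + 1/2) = z^3 - z^2/2 - z/2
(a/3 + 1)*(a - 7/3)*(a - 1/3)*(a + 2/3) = a^4/3 + a^3/3 - 7*a^2/3 - 67*a/81 + 14/27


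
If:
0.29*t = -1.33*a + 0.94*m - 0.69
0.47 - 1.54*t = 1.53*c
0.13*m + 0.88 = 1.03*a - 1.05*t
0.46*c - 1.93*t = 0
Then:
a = 1.23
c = 0.25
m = 2.49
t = 0.06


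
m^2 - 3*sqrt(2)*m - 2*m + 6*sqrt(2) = (m - 2)*(m - 3*sqrt(2))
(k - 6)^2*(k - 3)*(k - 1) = k^4 - 16*k^3 + 87*k^2 - 180*k + 108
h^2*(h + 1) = h^3 + h^2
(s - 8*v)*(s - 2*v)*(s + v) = s^3 - 9*s^2*v + 6*s*v^2 + 16*v^3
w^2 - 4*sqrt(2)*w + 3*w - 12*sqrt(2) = (w + 3)*(w - 4*sqrt(2))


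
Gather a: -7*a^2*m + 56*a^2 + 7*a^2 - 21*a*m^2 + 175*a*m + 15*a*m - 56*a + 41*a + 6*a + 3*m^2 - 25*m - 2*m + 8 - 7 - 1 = a^2*(63 - 7*m) + a*(-21*m^2 + 190*m - 9) + 3*m^2 - 27*m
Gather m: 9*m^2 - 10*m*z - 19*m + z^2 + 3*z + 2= 9*m^2 + m*(-10*z - 19) + z^2 + 3*z + 2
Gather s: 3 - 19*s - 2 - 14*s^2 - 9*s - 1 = -14*s^2 - 28*s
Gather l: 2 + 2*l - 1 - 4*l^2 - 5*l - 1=-4*l^2 - 3*l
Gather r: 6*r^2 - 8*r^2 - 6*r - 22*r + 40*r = -2*r^2 + 12*r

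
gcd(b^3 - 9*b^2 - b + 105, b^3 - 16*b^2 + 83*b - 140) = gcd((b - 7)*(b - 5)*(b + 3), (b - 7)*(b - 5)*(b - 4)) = b^2 - 12*b + 35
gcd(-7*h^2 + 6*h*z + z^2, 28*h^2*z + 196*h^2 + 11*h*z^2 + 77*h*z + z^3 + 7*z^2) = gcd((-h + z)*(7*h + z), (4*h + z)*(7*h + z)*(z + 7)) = 7*h + z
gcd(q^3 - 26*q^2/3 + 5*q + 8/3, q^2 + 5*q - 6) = q - 1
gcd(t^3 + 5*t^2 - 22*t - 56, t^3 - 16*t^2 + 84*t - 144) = t - 4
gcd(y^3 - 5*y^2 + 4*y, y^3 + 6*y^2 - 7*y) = y^2 - y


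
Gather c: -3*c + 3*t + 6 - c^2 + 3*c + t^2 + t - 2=-c^2 + t^2 + 4*t + 4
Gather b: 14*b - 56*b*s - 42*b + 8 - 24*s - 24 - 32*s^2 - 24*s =b*(-56*s - 28) - 32*s^2 - 48*s - 16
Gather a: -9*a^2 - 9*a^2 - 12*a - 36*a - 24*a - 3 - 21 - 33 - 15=-18*a^2 - 72*a - 72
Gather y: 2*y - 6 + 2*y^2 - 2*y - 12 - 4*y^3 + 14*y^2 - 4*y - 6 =-4*y^3 + 16*y^2 - 4*y - 24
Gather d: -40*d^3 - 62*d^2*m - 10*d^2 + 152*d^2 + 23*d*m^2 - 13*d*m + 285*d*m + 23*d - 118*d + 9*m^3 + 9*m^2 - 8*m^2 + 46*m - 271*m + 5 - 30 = -40*d^3 + d^2*(142 - 62*m) + d*(23*m^2 + 272*m - 95) + 9*m^3 + m^2 - 225*m - 25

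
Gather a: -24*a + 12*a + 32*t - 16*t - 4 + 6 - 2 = -12*a + 16*t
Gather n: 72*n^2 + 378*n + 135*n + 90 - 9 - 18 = 72*n^2 + 513*n + 63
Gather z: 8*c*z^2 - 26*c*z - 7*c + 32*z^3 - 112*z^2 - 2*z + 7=-7*c + 32*z^3 + z^2*(8*c - 112) + z*(-26*c - 2) + 7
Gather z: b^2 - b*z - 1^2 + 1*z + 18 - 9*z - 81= b^2 + z*(-b - 8) - 64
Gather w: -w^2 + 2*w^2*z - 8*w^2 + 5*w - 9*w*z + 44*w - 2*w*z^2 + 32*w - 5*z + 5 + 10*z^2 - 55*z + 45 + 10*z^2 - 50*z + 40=w^2*(2*z - 9) + w*(-2*z^2 - 9*z + 81) + 20*z^2 - 110*z + 90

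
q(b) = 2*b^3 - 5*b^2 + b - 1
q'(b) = 6*b^2 - 10*b + 1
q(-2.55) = -69.23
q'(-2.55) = 65.52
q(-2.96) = -99.64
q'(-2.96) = 83.17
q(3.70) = 35.56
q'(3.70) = 46.14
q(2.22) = -1.54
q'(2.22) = 8.37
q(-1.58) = -22.95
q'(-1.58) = 31.78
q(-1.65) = -25.25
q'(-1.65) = 33.84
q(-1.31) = -15.39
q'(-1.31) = 24.40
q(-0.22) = -1.48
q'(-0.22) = 3.49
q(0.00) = -1.00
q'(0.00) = 1.00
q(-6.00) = -619.00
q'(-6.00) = 277.00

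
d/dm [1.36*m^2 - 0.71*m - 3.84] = 2.72*m - 0.71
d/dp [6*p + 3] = 6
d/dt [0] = 0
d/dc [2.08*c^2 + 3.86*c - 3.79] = 4.16*c + 3.86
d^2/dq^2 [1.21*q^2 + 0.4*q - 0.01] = 2.42000000000000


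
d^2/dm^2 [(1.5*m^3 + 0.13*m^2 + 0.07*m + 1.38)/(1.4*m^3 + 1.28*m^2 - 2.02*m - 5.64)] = (-7.105427357601e-15*m^7 - 4.86639999999997*m^6 + 26.2752*m^5 + 177.54408*m^4 + 89.1344319999999*m^3 + 104.948928*m^2 + 333.288576*m + 37.8624)/(2.744*m^9 + 7.5264*m^8 - 4.99632*m^7 - 52.785088*m^6 - 53.432304*m^5 + 83.646528*m^4 + 212.854616*m^3 + 53.108496*m^2 - 192.766176*m - 179.406144)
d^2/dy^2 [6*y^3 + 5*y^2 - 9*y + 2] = 36*y + 10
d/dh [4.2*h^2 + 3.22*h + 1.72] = 8.4*h + 3.22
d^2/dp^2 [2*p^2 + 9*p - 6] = 4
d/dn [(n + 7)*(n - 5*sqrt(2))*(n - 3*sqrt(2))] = 3*n^2 - 16*sqrt(2)*n + 14*n - 56*sqrt(2) + 30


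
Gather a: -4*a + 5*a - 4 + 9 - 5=a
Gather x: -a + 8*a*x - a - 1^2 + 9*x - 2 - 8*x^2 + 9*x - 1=-2*a - 8*x^2 + x*(8*a + 18) - 4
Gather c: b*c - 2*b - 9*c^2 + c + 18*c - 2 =-2*b - 9*c^2 + c*(b + 19) - 2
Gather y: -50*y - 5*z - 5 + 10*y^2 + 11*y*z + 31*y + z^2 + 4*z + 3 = 10*y^2 + y*(11*z - 19) + z^2 - z - 2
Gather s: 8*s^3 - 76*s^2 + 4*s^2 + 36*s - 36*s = 8*s^3 - 72*s^2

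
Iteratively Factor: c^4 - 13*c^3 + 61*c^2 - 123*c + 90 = (c - 5)*(c^3 - 8*c^2 + 21*c - 18) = (c - 5)*(c - 3)*(c^2 - 5*c + 6) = (c - 5)*(c - 3)*(c - 2)*(c - 3)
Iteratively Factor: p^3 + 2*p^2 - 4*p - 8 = (p + 2)*(p^2 - 4) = (p + 2)^2*(p - 2)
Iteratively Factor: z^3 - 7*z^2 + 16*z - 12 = (z - 2)*(z^2 - 5*z + 6) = (z - 3)*(z - 2)*(z - 2)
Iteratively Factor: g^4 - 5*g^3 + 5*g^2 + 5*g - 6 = (g - 1)*(g^3 - 4*g^2 + g + 6) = (g - 2)*(g - 1)*(g^2 - 2*g - 3) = (g - 2)*(g - 1)*(g + 1)*(g - 3)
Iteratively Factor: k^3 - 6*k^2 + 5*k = (k - 5)*(k^2 - k) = (k - 5)*(k - 1)*(k)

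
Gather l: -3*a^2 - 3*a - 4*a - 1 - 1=-3*a^2 - 7*a - 2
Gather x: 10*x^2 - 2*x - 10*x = 10*x^2 - 12*x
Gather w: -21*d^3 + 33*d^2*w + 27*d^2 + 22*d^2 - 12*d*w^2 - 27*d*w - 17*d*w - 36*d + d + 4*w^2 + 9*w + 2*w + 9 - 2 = -21*d^3 + 49*d^2 - 35*d + w^2*(4 - 12*d) + w*(33*d^2 - 44*d + 11) + 7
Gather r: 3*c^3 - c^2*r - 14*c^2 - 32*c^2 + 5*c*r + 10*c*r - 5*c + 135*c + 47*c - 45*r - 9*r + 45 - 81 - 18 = 3*c^3 - 46*c^2 + 177*c + r*(-c^2 + 15*c - 54) - 54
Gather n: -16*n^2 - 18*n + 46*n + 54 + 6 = -16*n^2 + 28*n + 60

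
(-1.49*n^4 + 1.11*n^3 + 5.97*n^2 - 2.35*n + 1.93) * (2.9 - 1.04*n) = 1.5496*n^5 - 5.4754*n^4 - 2.9898*n^3 + 19.757*n^2 - 8.8222*n + 5.597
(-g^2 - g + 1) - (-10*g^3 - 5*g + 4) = 10*g^3 - g^2 + 4*g - 3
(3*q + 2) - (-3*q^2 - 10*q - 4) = 3*q^2 + 13*q + 6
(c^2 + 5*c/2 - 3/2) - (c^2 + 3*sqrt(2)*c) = -3*sqrt(2)*c + 5*c/2 - 3/2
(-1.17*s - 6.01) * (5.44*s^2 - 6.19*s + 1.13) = -6.3648*s^3 - 25.4521*s^2 + 35.8798*s - 6.7913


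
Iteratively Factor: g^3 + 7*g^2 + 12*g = (g + 3)*(g^2 + 4*g) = g*(g + 3)*(g + 4)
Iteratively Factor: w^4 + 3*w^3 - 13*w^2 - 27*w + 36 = (w - 3)*(w^3 + 6*w^2 + 5*w - 12) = (w - 3)*(w + 4)*(w^2 + 2*w - 3) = (w - 3)*(w + 3)*(w + 4)*(w - 1)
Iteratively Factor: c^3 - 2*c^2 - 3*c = (c - 3)*(c^2 + c) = c*(c - 3)*(c + 1)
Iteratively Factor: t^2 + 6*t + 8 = (t + 2)*(t + 4)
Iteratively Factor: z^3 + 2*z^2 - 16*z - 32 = (z + 4)*(z^2 - 2*z - 8) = (z + 2)*(z + 4)*(z - 4)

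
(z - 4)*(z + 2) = z^2 - 2*z - 8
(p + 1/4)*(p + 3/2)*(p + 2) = p^3 + 15*p^2/4 + 31*p/8 + 3/4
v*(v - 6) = v^2 - 6*v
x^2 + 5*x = x*(x + 5)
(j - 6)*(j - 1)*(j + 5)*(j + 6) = j^4 + 4*j^3 - 41*j^2 - 144*j + 180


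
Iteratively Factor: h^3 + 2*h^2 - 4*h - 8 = (h + 2)*(h^2 - 4) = (h + 2)^2*(h - 2)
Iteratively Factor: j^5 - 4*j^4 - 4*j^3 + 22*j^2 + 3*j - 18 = (j - 3)*(j^4 - j^3 - 7*j^2 + j + 6) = (j - 3)*(j + 1)*(j^3 - 2*j^2 - 5*j + 6) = (j - 3)^2*(j + 1)*(j^2 + j - 2) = (j - 3)^2*(j - 1)*(j + 1)*(j + 2)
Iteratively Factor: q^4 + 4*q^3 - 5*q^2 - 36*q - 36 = (q + 2)*(q^3 + 2*q^2 - 9*q - 18) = (q - 3)*(q + 2)*(q^2 + 5*q + 6) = (q - 3)*(q + 2)*(q + 3)*(q + 2)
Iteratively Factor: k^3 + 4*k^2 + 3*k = (k + 1)*(k^2 + 3*k) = (k + 1)*(k + 3)*(k)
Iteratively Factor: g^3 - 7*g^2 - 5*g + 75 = (g - 5)*(g^2 - 2*g - 15) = (g - 5)*(g + 3)*(g - 5)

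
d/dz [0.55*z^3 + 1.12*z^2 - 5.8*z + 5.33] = 1.65*z^2 + 2.24*z - 5.8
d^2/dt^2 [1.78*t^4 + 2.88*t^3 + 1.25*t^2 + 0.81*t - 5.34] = 21.36*t^2 + 17.28*t + 2.5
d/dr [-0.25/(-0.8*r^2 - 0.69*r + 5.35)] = (-0.4*r - 0.1725)/(0.8*r^2 + 0.69*r - 5.35)^2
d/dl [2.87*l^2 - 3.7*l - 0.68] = 5.74*l - 3.7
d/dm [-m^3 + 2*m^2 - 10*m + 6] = -3*m^2 + 4*m - 10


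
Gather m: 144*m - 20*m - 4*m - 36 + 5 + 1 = 120*m - 30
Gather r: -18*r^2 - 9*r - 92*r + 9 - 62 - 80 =-18*r^2 - 101*r - 133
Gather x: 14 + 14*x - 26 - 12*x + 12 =2*x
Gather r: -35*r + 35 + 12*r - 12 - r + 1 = 24 - 24*r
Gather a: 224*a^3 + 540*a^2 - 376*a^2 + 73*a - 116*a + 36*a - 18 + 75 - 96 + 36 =224*a^3 + 164*a^2 - 7*a - 3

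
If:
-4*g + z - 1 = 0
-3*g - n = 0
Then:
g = z/4 - 1/4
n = 3/4 - 3*z/4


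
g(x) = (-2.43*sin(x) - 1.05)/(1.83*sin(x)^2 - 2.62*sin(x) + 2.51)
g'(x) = (-3.66*sin(x)*cos(x) + 2.62*cos(x))*(-2.43*sin(x) - 1.05)/(1.83*sin(x)^2 - 2.62*sin(x) + 2.51)^2 - 2.43*cos(x)/(1.83*sin(x)^2 - 2.62*sin(x) + 2.51) = (4.4469*sin(x)^2 + 3.843*sin(x) - 8.8503)*cos(x)/(3.3489*sin(x)^4 - 9.5892*sin(x)^3 + 16.051*sin(x)^2 - 13.1524*sin(x) + 6.3001)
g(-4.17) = -1.95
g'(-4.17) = 0.46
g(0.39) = -1.11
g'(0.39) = -1.97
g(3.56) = -0.02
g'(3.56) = 0.59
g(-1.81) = 0.19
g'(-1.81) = 0.04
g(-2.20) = 0.16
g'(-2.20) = 0.16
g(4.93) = 0.19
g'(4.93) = -0.04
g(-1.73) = 0.20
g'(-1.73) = 0.03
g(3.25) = -0.28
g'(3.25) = 1.16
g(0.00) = -0.42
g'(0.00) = -1.40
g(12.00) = 0.06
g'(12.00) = -0.41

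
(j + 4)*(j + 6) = j^2 + 10*j + 24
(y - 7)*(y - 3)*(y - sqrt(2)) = y^3 - 10*y^2 - sqrt(2)*y^2 + 10*sqrt(2)*y + 21*y - 21*sqrt(2)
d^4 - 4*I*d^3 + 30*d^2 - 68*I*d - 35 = (d - 7*I)*(d - I)^2*(d + 5*I)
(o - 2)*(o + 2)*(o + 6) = o^3 + 6*o^2 - 4*o - 24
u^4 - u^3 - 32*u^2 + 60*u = u*(u - 5)*(u - 2)*(u + 6)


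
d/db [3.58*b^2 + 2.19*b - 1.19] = 7.16*b + 2.19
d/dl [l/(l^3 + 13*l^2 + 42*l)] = -(2*l + 13)/(l^2 + 13*l + 42)^2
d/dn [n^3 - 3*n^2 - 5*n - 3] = 3*n^2 - 6*n - 5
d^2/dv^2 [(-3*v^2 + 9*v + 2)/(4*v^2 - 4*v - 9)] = 2*(96*v^3 - 228*v^2 + 876*v - 463)/(64*v^6 - 192*v^5 - 240*v^4 + 800*v^3 + 540*v^2 - 972*v - 729)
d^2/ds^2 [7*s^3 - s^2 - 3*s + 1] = 42*s - 2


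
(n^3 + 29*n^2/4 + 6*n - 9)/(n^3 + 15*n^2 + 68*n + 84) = (n - 3/4)/(n + 7)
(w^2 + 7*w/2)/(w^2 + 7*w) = (w + 7/2)/(w + 7)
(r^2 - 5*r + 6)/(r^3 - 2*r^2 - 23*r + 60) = (r - 2)/(r^2 + r - 20)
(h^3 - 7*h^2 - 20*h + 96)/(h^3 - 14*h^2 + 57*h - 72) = (h + 4)/(h - 3)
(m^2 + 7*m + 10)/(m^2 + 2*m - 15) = (m + 2)/(m - 3)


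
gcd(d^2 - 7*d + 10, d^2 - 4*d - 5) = d - 5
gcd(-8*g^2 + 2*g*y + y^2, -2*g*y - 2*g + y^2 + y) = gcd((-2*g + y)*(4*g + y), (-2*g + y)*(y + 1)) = -2*g + y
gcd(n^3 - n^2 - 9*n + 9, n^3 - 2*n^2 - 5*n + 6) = n^2 - 4*n + 3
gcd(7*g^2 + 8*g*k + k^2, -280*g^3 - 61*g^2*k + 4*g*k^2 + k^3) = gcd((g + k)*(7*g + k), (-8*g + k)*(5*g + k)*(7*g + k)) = 7*g + k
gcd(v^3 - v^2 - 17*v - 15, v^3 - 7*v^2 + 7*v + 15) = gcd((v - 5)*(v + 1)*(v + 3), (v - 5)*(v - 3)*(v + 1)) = v^2 - 4*v - 5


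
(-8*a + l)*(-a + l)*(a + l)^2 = 8*a^4 + 7*a^3*l - 9*a^2*l^2 - 7*a*l^3 + l^4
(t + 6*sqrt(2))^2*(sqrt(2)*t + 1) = sqrt(2)*t^3 + 25*t^2 + 84*sqrt(2)*t + 72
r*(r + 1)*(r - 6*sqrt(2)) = r^3 - 6*sqrt(2)*r^2 + r^2 - 6*sqrt(2)*r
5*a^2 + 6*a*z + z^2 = (a + z)*(5*a + z)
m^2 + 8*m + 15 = (m + 3)*(m + 5)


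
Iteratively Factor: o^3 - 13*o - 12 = (o - 4)*(o^2 + 4*o + 3) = (o - 4)*(o + 3)*(o + 1)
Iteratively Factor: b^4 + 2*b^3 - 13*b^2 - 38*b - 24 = (b + 1)*(b^3 + b^2 - 14*b - 24) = (b + 1)*(b + 3)*(b^2 - 2*b - 8) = (b - 4)*(b + 1)*(b + 3)*(b + 2)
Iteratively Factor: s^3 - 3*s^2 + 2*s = (s - 1)*(s^2 - 2*s) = s*(s - 1)*(s - 2)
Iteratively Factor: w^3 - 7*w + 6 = (w + 3)*(w^2 - 3*w + 2) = (w - 2)*(w + 3)*(w - 1)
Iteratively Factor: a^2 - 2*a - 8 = (a + 2)*(a - 4)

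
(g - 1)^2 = g^2 - 2*g + 1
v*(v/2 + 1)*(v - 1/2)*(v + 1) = v^4/2 + 5*v^3/4 + v^2/4 - v/2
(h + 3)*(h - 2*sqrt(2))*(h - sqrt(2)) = h^3 - 3*sqrt(2)*h^2 + 3*h^2 - 9*sqrt(2)*h + 4*h + 12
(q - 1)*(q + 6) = q^2 + 5*q - 6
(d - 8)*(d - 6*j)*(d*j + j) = d^3*j - 6*d^2*j^2 - 7*d^2*j + 42*d*j^2 - 8*d*j + 48*j^2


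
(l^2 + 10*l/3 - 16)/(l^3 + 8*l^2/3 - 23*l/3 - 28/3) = (3*l^2 + 10*l - 48)/(3*l^3 + 8*l^2 - 23*l - 28)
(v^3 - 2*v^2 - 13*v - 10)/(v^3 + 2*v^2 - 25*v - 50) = (v + 1)/(v + 5)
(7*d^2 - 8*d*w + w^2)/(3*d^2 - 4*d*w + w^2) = (-7*d + w)/(-3*d + w)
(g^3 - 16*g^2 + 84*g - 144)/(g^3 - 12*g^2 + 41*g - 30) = (g^2 - 10*g + 24)/(g^2 - 6*g + 5)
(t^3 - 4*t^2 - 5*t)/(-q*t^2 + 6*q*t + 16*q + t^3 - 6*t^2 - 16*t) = t*(-t^2 + 4*t + 5)/(q*t^2 - 6*q*t - 16*q - t^3 + 6*t^2 + 16*t)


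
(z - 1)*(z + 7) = z^2 + 6*z - 7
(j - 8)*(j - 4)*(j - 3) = j^3 - 15*j^2 + 68*j - 96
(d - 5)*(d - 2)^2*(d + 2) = d^4 - 7*d^3 + 6*d^2 + 28*d - 40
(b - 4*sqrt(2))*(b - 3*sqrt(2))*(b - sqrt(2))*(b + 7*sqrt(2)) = b^4 - sqrt(2)*b^3 - 74*b^2 + 242*sqrt(2)*b - 336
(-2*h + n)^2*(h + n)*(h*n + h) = 4*h^4*n + 4*h^4 - 3*h^2*n^3 - 3*h^2*n^2 + h*n^4 + h*n^3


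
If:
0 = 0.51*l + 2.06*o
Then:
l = -4.03921568627451*o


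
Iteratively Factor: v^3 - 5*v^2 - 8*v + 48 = (v - 4)*(v^2 - v - 12) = (v - 4)*(v + 3)*(v - 4)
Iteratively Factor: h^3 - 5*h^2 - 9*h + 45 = (h + 3)*(h^2 - 8*h + 15) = (h - 5)*(h + 3)*(h - 3)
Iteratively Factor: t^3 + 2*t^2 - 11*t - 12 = (t + 1)*(t^2 + t - 12) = (t - 3)*(t + 1)*(t + 4)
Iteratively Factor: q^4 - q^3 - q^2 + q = (q - 1)*(q^3 - q) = q*(q - 1)*(q^2 - 1) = q*(q - 1)*(q + 1)*(q - 1)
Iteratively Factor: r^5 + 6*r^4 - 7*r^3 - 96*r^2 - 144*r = (r + 3)*(r^4 + 3*r^3 - 16*r^2 - 48*r) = (r - 4)*(r + 3)*(r^3 + 7*r^2 + 12*r) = r*(r - 4)*(r + 3)*(r^2 + 7*r + 12) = r*(r - 4)*(r + 3)*(r + 4)*(r + 3)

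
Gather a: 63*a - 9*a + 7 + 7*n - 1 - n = 54*a + 6*n + 6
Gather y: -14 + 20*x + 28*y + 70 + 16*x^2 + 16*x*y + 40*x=16*x^2 + 60*x + y*(16*x + 28) + 56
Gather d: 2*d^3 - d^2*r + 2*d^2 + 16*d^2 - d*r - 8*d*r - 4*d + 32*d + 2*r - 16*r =2*d^3 + d^2*(18 - r) + d*(28 - 9*r) - 14*r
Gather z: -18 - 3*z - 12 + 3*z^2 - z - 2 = 3*z^2 - 4*z - 32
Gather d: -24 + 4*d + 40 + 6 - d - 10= 3*d + 12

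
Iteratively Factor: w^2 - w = (w - 1)*(w)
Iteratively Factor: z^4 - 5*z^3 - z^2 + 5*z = (z - 5)*(z^3 - z) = z*(z - 5)*(z^2 - 1) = z*(z - 5)*(z - 1)*(z + 1)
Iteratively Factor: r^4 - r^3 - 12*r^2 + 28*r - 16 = (r + 4)*(r^3 - 5*r^2 + 8*r - 4) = (r - 2)*(r + 4)*(r^2 - 3*r + 2) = (r - 2)*(r - 1)*(r + 4)*(r - 2)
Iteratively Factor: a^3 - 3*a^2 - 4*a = (a)*(a^2 - 3*a - 4) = a*(a + 1)*(a - 4)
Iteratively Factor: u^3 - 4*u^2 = (u - 4)*(u^2) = u*(u - 4)*(u)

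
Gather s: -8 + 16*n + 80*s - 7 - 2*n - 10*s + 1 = 14*n + 70*s - 14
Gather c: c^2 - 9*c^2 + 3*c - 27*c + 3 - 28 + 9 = -8*c^2 - 24*c - 16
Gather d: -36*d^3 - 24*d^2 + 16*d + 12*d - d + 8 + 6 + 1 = -36*d^3 - 24*d^2 + 27*d + 15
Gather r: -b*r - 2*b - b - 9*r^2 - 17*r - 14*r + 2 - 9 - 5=-3*b - 9*r^2 + r*(-b - 31) - 12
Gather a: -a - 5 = -a - 5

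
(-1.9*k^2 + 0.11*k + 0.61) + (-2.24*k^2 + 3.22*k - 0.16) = -4.14*k^2 + 3.33*k + 0.45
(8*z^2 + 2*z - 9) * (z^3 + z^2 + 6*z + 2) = 8*z^5 + 10*z^4 + 41*z^3 + 19*z^2 - 50*z - 18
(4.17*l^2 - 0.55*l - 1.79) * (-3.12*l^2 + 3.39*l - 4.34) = -13.0104*l^4 + 15.8523*l^3 - 14.3775*l^2 - 3.6811*l + 7.7686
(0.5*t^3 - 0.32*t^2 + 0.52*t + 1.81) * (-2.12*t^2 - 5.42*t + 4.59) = -1.06*t^5 - 2.0316*t^4 + 2.927*t^3 - 8.1244*t^2 - 7.4234*t + 8.3079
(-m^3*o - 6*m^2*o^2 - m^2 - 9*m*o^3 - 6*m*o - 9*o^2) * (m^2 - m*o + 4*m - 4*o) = -m^5*o - 5*m^4*o^2 - 4*m^4*o - m^4 - 3*m^3*o^3 - 20*m^3*o^2 - 5*m^3*o - 4*m^3 + 9*m^2*o^4 - 12*m^2*o^3 - 3*m^2*o^2 - 20*m^2*o + 36*m*o^4 + 9*m*o^3 - 12*m*o^2 + 36*o^3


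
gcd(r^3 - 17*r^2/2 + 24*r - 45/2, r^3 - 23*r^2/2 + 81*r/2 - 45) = r^2 - 11*r/2 + 15/2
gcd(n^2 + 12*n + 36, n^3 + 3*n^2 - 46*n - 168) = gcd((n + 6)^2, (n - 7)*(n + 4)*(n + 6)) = n + 6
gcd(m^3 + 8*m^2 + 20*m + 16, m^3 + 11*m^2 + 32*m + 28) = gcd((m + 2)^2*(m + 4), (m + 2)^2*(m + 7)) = m^2 + 4*m + 4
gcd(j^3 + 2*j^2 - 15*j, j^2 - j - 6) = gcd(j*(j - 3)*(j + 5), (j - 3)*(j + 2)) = j - 3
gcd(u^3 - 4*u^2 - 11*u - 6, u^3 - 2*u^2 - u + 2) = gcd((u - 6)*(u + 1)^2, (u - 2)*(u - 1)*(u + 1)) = u + 1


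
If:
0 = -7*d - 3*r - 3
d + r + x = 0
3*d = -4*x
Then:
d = -12/25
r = 3/25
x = 9/25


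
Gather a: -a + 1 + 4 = 5 - a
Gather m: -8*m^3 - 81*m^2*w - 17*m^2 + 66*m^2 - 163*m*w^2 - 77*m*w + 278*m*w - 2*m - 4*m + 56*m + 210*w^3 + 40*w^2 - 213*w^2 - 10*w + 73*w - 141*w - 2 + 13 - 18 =-8*m^3 + m^2*(49 - 81*w) + m*(-163*w^2 + 201*w + 50) + 210*w^3 - 173*w^2 - 78*w - 7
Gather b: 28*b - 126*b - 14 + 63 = 49 - 98*b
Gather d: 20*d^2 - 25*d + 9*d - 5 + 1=20*d^2 - 16*d - 4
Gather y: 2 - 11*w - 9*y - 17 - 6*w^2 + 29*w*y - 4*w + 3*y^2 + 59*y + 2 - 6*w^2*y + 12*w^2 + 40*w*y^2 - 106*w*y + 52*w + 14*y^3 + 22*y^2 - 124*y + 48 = 6*w^2 + 37*w + 14*y^3 + y^2*(40*w + 25) + y*(-6*w^2 - 77*w - 74) + 35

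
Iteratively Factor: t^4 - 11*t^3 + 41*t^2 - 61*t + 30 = (t - 3)*(t^3 - 8*t^2 + 17*t - 10) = (t - 5)*(t - 3)*(t^2 - 3*t + 2) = (t - 5)*(t - 3)*(t - 2)*(t - 1)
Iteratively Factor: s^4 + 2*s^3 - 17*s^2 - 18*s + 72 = (s + 3)*(s^3 - s^2 - 14*s + 24) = (s - 3)*(s + 3)*(s^2 + 2*s - 8) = (s - 3)*(s - 2)*(s + 3)*(s + 4)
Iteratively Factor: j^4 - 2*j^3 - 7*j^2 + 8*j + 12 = (j + 1)*(j^3 - 3*j^2 - 4*j + 12) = (j - 2)*(j + 1)*(j^2 - j - 6) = (j - 2)*(j + 1)*(j + 2)*(j - 3)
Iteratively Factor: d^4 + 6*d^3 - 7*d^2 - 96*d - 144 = (d + 3)*(d^3 + 3*d^2 - 16*d - 48) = (d + 3)^2*(d^2 - 16) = (d - 4)*(d + 3)^2*(d + 4)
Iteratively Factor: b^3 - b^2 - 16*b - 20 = (b + 2)*(b^2 - 3*b - 10) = (b + 2)^2*(b - 5)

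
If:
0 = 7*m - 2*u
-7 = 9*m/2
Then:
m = -14/9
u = -49/9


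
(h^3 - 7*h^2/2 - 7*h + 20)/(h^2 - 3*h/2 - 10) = h - 2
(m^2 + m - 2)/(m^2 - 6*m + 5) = (m + 2)/(m - 5)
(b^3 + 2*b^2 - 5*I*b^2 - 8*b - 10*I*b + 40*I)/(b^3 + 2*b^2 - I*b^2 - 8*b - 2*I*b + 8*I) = (b - 5*I)/(b - I)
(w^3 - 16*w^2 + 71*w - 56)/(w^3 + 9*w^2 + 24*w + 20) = (w^3 - 16*w^2 + 71*w - 56)/(w^3 + 9*w^2 + 24*w + 20)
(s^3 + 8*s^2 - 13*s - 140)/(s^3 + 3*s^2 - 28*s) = (s + 5)/s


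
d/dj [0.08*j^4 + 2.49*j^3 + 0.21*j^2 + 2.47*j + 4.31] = 0.32*j^3 + 7.47*j^2 + 0.42*j + 2.47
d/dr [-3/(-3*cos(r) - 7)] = 9*sin(r)/(3*cos(r) + 7)^2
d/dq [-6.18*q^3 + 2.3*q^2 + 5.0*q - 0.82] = -18.54*q^2 + 4.6*q + 5.0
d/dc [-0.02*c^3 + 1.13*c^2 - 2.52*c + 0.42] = -0.06*c^2 + 2.26*c - 2.52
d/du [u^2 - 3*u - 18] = 2*u - 3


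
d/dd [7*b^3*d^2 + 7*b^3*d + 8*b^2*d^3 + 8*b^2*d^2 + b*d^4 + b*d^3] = b*(14*b^2*d + 7*b^2 + 24*b*d^2 + 16*b*d + 4*d^3 + 3*d^2)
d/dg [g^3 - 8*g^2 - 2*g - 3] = 3*g^2 - 16*g - 2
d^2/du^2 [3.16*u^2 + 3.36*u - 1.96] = 6.32000000000000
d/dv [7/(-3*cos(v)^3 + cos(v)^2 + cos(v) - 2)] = 7*(-9*cos(v)^2 + 2*cos(v) + 1)*sin(v)/(3*cos(v)^3 - cos(v)^2 - cos(v) + 2)^2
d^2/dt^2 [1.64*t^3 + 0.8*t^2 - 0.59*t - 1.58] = 9.84*t + 1.6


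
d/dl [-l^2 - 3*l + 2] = -2*l - 3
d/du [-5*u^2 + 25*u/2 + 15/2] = 25/2 - 10*u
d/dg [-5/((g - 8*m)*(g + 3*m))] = 5*(2*g - 5*m)/((g - 8*m)^2*(g + 3*m)^2)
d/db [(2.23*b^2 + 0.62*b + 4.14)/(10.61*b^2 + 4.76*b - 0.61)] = (4.0366*b^2 - 90.5714*b - 20.0846)/(112.5721*b^4 + 101.0072*b^3 + 9.7134*b^2 - 5.8072*b + 0.3721)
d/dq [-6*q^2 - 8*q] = -12*q - 8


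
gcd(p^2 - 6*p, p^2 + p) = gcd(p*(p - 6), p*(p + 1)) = p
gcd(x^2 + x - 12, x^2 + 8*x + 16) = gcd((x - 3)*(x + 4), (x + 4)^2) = x + 4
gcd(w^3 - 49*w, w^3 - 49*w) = w^3 - 49*w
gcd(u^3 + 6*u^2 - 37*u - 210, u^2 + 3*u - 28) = u + 7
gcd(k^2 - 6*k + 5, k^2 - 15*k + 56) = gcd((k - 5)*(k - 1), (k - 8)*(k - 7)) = 1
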